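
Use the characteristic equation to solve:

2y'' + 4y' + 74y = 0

Characteristic equation: 2r² + 4r + 74 = 0
Divide by 2: r² + 2r + 37 = 0
Roots: r = -1 ± 6i (complex conjugates)
General solution: y = e^(-x)(C₁cos(6x) + C₂sin(6x))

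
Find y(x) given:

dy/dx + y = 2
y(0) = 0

General solution: y = 2 + Ce^(-x)
Applying y(0) = 0: C = 0 - 2 = -2
Particular solution: y = 2 - 2e^(-x)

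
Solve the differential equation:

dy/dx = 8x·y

Separating variables and integrating:
ln|y| = 4x^2 + C

General solution: y = Ce^(4x^2)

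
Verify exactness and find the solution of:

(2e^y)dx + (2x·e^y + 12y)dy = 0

Verify exactness: ∂M/∂y = ∂N/∂x ✓
Find F(x,y) such that ∂F/∂x = M, ∂F/∂y = N
Solution: 2x·e^y + 6y² = C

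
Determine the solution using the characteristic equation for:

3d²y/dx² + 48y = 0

Characteristic equation: 3r² + 48 = 0
Divide by 3: r² + 16 = 0
Roots: r = ±4i (complex conjugates)
General solution: y = C₁cos(4x) + C₂sin(4x)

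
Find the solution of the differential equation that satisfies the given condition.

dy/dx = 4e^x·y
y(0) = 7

General solution: y = Ce^(4e^x)
Applying IC y(0) = 7:
Particular solution: y = 7e^(4(e^x - 1))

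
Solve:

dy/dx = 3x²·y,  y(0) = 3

General solution: y = Ce^(x³)
Applying IC y(0) = 3:
Particular solution: y = 3e^(x³)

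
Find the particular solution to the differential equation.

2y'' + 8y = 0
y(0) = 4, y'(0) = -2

General solution: y = C₁cos(2x) + C₂sin(2x)
Complex roots r = ±2i
Applying ICs: C₁ = 4, C₂ = -1
Particular solution: y = 4cos(2x) - sin(2x)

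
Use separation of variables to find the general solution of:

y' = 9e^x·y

Separating variables and integrating:
ln|y| = 9e^x + C

General solution: y = Ce^(9e^x)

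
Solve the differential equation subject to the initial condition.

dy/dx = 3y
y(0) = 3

General solution: y = Ce^(3x)
Applying IC y(0) = 3:
Particular solution: y = 3e^(3x)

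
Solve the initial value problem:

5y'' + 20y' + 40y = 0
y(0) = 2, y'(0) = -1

General solution: y = e^(-2x)(C₁cos(2x) + C₂sin(2x))
Complex roots r = -2 ± 2i
Applying ICs: C₁ = 2, C₂ = 3/2
Particular solution: y = e^(-2x)(2cos(2x) + (3/2)sin(2x))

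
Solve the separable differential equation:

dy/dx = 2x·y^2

Separating variables and integrating:
-1/y = x^2 + C

General solution: y^-1 = -x^2 + C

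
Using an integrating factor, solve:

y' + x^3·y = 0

Using integrating factor method:

General solution: y = Ce^(-x^4/4)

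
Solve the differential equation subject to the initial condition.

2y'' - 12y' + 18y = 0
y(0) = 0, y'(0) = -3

General solution: y = (C₁ + C₂x)e^(3x)
Repeated root r = 3
Applying ICs: C₁ = 0, C₂ = -3
Particular solution: y = -3xe^(3x)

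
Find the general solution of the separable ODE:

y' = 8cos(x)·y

Separating variables and integrating:
ln|y| = 8sin(x) + C

General solution: y = Ce^(8sin(x))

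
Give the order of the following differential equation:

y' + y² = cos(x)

The order is 1 (highest derivative is of order 1).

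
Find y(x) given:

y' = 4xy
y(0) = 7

General solution: y = Ce^(2x²)
Applying IC y(0) = 7:
Particular solution: y = 7e^(2x²)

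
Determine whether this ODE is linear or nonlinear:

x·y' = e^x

Linear (y and its derivatives appear to the first power only, no products of y terms)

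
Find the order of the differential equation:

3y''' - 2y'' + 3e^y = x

The order is 3 (highest derivative is of order 3).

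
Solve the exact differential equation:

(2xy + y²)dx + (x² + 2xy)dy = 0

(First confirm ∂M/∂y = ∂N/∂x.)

Verify exactness: ∂M/∂y = ∂N/∂x ✓
Find F(x,y) such that ∂F/∂x = M, ∂F/∂y = N
Solution: x²y + xy² = C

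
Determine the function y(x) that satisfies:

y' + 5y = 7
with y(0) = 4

General solution: y = 7/5 + Ce^(-5x)
Applying y(0) = 4: C = 4 - 7/5 = 13/5
Particular solution: y = 7/5 + (13/5)e^(-5x)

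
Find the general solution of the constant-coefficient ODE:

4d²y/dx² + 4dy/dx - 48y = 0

Characteristic equation: 4r² + 4r - 48 = 0
Divide by 4: r² + r - 12 = 0
Roots: r = 3, -4 (distinct real)
General solution: y = C₁e^(3x) + C₂e^(-4x)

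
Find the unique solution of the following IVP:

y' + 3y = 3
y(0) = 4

General solution: y = 1 + Ce^(-3x)
Applying y(0) = 4: C = 4 - 1 = 3
Particular solution: y = 1 + 3e^(-3x)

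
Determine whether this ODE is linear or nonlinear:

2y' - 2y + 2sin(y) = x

Nonlinear (sin(y) is nonlinear in y)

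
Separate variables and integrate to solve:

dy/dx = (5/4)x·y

Separating variables and integrating:
ln|y| = 5x^2/8 + C

General solution: y = Ce^(5x^2/8)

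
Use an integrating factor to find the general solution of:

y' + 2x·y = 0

Using integrating factor method:

General solution: y = Ce^(-x^2)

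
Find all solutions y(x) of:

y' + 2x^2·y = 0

Using integrating factor method:

General solution: y = Ce^(-2x^3/3)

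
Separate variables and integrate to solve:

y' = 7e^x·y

Separating variables and integrating:
ln|y| = 7e^x + C

General solution: y = Ce^(7e^x)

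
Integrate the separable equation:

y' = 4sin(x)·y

Separating variables and integrating:
ln|y| = -4cos(x) + C

General solution: y = Ce^(-4cos(x))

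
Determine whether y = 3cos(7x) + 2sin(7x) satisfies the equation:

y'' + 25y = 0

Verification:
y'' = -147cos(7x) - 98sin(7x)
y'' + 25y ≠ 0 (frequency mismatch: got 49 instead of 25)

No, it is not a solution.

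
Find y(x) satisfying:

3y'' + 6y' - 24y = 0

Characteristic equation: 3r² + 6r - 24 = 0
Divide by 3: r² + 2r - 8 = 0
Roots: r = 2, -4 (distinct real)
General solution: y = C₁e^(2x) + C₂e^(-4x)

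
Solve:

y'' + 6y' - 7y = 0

Characteristic equation: r² + 6r - 7 = 0
Roots: r = 1, -7 (distinct real)
General solution: y = C₁e^x + C₂e^(-7x)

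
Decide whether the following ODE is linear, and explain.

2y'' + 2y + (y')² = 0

Nonlinear ((y')² term)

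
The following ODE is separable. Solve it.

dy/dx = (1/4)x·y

Separating variables and integrating:
ln|y| = x^2/8 + C

General solution: y = Ce^(x^2/8)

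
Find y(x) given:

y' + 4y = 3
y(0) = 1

General solution: y = 3/4 + Ce^(-4x)
Applying y(0) = 1: C = 1 - 3/4 = 1/4
Particular solution: y = 3/4 + (1/4)e^(-4x)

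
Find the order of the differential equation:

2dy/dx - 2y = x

The order is 1 (highest derivative is of order 1).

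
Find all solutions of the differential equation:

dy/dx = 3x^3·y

Separating variables and integrating:
ln|y| = 3x^4/4 + C

General solution: y = Ce^(3x^4/4)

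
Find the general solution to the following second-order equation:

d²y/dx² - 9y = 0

Characteristic equation: r² - 9 = 0
Roots: r = 3, -3 (distinct real)
General solution: y = C₁e^(3x) + C₂e^(-3x)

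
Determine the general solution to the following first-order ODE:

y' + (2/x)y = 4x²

Using integrating factor method:

General solution: y = (4/5)x^3 + Cx^(-2)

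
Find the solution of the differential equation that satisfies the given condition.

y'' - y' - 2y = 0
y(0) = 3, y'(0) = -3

General solution: y = C₁e^(2x) + C₂e^(-x)
Applying ICs: C₁ = 0, C₂ = 3
Particular solution: y = 3e^(-x)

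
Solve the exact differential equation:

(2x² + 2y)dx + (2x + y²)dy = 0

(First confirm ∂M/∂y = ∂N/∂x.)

Verify exactness: ∂M/∂y = ∂N/∂x ✓
Find F(x,y) such that ∂F/∂x = M, ∂F/∂y = N
Solution: 2x³/3 + 2xy + y³/3 = C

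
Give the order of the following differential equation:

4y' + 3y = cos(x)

The order is 1 (highest derivative is of order 1).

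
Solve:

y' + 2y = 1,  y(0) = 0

General solution: y = 1/2 + Ce^(-2x)
Applying y(0) = 0: C = 0 - 1/2 = -1/2
Particular solution: y = 1/2 - (1/2)e^(-2x)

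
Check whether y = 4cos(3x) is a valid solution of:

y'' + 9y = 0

Verification:
y'' = -36cos(3x)
y'' + 9y = 0 ✓

Yes, it is a solution.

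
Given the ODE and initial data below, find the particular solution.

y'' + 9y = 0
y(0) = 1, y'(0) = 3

General solution: y = C₁cos(3x) + C₂sin(3x)
Complex roots r = ±3i
Applying ICs: C₁ = 1, C₂ = 1
Particular solution: y = cos(3x) + sin(3x)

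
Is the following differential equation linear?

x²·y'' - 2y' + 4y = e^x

Yes. Linear (y and its derivatives appear to the first power only, no products of y terms)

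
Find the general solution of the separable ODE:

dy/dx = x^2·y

Separating variables and integrating:
ln|y| = x^3/3 + C

General solution: y = Ce^(x^3/3)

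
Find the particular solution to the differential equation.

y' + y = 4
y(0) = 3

General solution: y = 4 + Ce^(-x)
Applying y(0) = 3: C = 3 - 4 = -1
Particular solution: y = 4 - e^(-x)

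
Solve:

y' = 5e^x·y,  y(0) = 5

General solution: y = Ce^(5e^x)
Applying IC y(0) = 5:
Particular solution: y = 5e^(5(e^x - 1))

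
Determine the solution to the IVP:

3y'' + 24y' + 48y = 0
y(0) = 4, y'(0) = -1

General solution: y = (C₁ + C₂x)e^(-4x)
Repeated root r = -4
Applying ICs: C₁ = 4, C₂ = 15
Particular solution: y = (4 + 15x)e^(-4x)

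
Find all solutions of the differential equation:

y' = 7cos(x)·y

Separating variables and integrating:
ln|y| = 7sin(x) + C

General solution: y = Ce^(7sin(x))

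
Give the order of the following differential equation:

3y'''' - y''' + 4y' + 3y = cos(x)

The order is 4 (highest derivative is of order 4).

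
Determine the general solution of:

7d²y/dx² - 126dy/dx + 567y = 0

Characteristic equation: 7r² - 126r + 567 = 0
Divide by 7: r² - 18r + 81 = 0
Factored: (r - 9)² = 0
Repeated root: r = 9
General solution: y = (C₁ + C₂x)e^(9x)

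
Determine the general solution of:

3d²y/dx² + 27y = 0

Characteristic equation: 3r² + 27 = 0
Divide by 3: r² + 9 = 0
Roots: r = ±3i (complex conjugates)
General solution: y = C₁cos(3x) + C₂sin(3x)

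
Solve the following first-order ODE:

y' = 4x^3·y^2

Separating variables and integrating:
-1/y = x^4 + C

General solution: y^-1 = -x^4 + C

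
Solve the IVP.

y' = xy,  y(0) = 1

General solution: y = Ce^(x²/2)
Applying IC y(0) = 1:
Particular solution: y = e^(x²/2)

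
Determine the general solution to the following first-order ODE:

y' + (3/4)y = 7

Using integrating factor method:

General solution: y = 28/3 + Ce^(-3x/4)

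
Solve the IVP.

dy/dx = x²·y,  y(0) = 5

General solution: y = Ce^(x³/3)
Applying IC y(0) = 5:
Particular solution: y = 5e^(x³/3)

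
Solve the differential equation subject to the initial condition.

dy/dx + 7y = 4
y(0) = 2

General solution: y = 4/7 + Ce^(-7x)
Applying y(0) = 2: C = 2 - 4/7 = 10/7
Particular solution: y = 4/7 + (10/7)e^(-7x)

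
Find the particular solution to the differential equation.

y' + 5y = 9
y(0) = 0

General solution: y = 9/5 + Ce^(-5x)
Applying y(0) = 0: C = 0 - 9/5 = -9/5
Particular solution: y = 9/5 - (9/5)e^(-5x)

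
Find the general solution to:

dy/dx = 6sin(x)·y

Separating variables and integrating:
ln|y| = -6cos(x) + C

General solution: y = Ce^(-6cos(x))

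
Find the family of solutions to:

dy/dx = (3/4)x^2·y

Separating variables and integrating:
ln|y| = x^3/4 + C

General solution: y = Ce^(x^3/4)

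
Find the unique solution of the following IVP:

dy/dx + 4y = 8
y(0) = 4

General solution: y = 2 + Ce^(-4x)
Applying y(0) = 4: C = 4 - 2 = 2
Particular solution: y = 2 + 2e^(-4x)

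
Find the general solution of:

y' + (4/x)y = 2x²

Using integrating factor method:

General solution: y = (2/7)x^3 + Cx^(-4)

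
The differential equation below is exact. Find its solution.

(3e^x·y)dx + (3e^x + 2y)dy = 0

Verify exactness: ∂M/∂y = ∂N/∂x ✓
Find F(x,y) such that ∂F/∂x = M, ∂F/∂y = N
Solution: 3e^x·y + y² = C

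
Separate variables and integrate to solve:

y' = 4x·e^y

Separating variables and integrating:
-e^(-y) = 2x² + C

General solution: y = -ln(C - 2x²)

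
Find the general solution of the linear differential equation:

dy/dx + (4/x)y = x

Using integrating factor method:

General solution: y = (1/6)x^2 + Cx^(-4)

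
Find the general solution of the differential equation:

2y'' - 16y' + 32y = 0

Characteristic equation: 2r² - 16r + 32 = 0
Divide by 2: r² - 8r + 16 = 0
Factored: (r - 4)² = 0
Repeated root: r = 4
General solution: y = (C₁ + C₂x)e^(4x)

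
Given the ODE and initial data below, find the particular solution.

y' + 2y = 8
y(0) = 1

General solution: y = 4 + Ce^(-2x)
Applying y(0) = 1: C = 1 - 4 = -3
Particular solution: y = 4 - 3e^(-2x)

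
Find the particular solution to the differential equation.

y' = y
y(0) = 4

General solution: y = Ce^x
Applying IC y(0) = 4:
Particular solution: y = 4e^x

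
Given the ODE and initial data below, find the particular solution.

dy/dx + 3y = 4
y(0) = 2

General solution: y = 4/3 + Ce^(-3x)
Applying y(0) = 2: C = 2 - 4/3 = 2/3
Particular solution: y = 4/3 + (2/3)e^(-3x)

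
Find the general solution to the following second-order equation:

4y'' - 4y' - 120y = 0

Characteristic equation: 4r² - 4r - 120 = 0
Divide by 4: r² - r - 30 = 0
Roots: r = 6, -5 (distinct real)
General solution: y = C₁e^(6x) + C₂e^(-5x)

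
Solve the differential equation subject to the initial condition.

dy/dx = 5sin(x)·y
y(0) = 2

General solution: y = Ce^(-5cos(x))
Applying IC y(0) = 2:
Particular solution: y = 2e^(5(1-cos(x)))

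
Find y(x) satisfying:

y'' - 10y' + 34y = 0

Characteristic equation: r² - 10r + 34 = 0
Roots: r = 5 ± 3i (complex conjugates)
General solution: y = e^(5x)(C₁cos(3x) + C₂sin(3x))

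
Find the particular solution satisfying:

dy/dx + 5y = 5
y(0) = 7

General solution: y = 1 + Ce^(-5x)
Applying y(0) = 7: C = 7 - 1 = 6
Particular solution: y = 1 + 6e^(-5x)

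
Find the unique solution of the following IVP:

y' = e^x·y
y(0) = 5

General solution: y = Ce^(e^x)
Applying IC y(0) = 5:
Particular solution: y = 5e^(e^x - 1)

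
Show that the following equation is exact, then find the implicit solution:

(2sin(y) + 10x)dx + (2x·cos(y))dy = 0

Verify exactness: ∂M/∂y = ∂N/∂x ✓
Find F(x,y) such that ∂F/∂x = M, ∂F/∂y = N
Solution: 2x·sin(y) + 5x² = C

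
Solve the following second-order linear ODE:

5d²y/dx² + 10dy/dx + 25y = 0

Characteristic equation: 5r² + 10r + 25 = 0
Divide by 5: r² + 2r + 5 = 0
Roots: r = -1 ± 2i (complex conjugates)
General solution: y = e^(-x)(C₁cos(2x) + C₂sin(2x))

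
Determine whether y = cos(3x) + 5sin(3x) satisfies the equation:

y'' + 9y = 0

Verification:
y'' = -9cos(3x) - 45sin(3x)
y'' + 9y = 0 ✓

Yes, it is a solution.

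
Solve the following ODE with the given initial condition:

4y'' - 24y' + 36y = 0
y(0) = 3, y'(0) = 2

General solution: y = (C₁ + C₂x)e^(3x)
Repeated root r = 3
Applying ICs: C₁ = 3, C₂ = -7
Particular solution: y = (3 - 7x)e^(3x)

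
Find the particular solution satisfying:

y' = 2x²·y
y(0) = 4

General solution: y = Ce^(2x³/3)
Applying IC y(0) = 4:
Particular solution: y = 4e^(2x³/3)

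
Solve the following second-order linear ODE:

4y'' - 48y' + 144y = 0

Characteristic equation: 4r² - 48r + 144 = 0
Divide by 4: r² - 12r + 36 = 0
Factored: (r - 6)² = 0
Repeated root: r = 6
General solution: y = (C₁ + C₂x)e^(6x)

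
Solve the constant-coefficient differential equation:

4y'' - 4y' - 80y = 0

Characteristic equation: 4r² - 4r - 80 = 0
Divide by 4: r² - r - 20 = 0
Roots: r = 5, -4 (distinct real)
General solution: y = C₁e^(5x) + C₂e^(-4x)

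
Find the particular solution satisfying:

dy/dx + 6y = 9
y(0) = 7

General solution: y = 3/2 + Ce^(-6x)
Applying y(0) = 7: C = 7 - 3/2 = 11/2
Particular solution: y = 3/2 + (11/2)e^(-6x)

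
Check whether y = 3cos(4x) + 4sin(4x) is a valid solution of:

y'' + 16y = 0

Verification:
y'' = -48cos(4x) - 64sin(4x)
y'' + 16y = 0 ✓

Yes, it is a solution.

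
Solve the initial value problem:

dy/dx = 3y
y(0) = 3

General solution: y = Ce^(3x)
Applying IC y(0) = 3:
Particular solution: y = 3e^(3x)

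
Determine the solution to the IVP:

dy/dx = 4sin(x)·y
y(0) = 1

General solution: y = Ce^(-4cos(x))
Applying IC y(0) = 1:
Particular solution: y = e^(4(1-cos(x)))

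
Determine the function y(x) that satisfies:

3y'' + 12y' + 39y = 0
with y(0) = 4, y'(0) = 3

General solution: y = e^(-2x)(C₁cos(3x) + C₂sin(3x))
Complex roots r = -2 ± 3i
Applying ICs: C₁ = 4, C₂ = 11/3
Particular solution: y = e^(-2x)(4cos(3x) + (11/3)sin(3x))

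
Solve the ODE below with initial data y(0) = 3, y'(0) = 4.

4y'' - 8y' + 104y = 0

General solution: y = e^x(C₁cos(5x) + C₂sin(5x))
Complex roots r = 1 ± 5i
Applying ICs: C₁ = 3, C₂ = 1/5
Particular solution: y = e^x(3cos(5x) + (1/5)sin(5x))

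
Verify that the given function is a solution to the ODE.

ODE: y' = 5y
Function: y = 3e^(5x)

Verification:
y = 3e^(5x)
y' = 15e^(5x)
5y = 15e^(5x)
y' = 5y ✓

Yes, it is a solution.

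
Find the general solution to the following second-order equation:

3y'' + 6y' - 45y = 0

Characteristic equation: 3r² + 6r - 45 = 0
Divide by 3: r² + 2r - 15 = 0
Roots: r = 3, -5 (distinct real)
General solution: y = C₁e^(3x) + C₂e^(-5x)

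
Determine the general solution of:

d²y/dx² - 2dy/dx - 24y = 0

Characteristic equation: r² - 2r - 24 = 0
Roots: r = 6, -4 (distinct real)
General solution: y = C₁e^(6x) + C₂e^(-4x)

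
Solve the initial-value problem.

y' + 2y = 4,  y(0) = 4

General solution: y = 2 + Ce^(-2x)
Applying y(0) = 4: C = 4 - 2 = 2
Particular solution: y = 2 + 2e^(-2x)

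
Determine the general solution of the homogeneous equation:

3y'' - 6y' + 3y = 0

Characteristic equation: 3r² - 6r + 3 = 0
Divide by 3: r² - 2r + 1 = 0
Factored: (r - 1)² = 0
Repeated root: r = 1
General solution: y = (C₁ + C₂x)e^x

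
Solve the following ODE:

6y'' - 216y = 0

Characteristic equation: 6r² - 216 = 0
Divide by 6: r² - 36 = 0
Roots: r = 6, -6 (distinct real)
General solution: y = C₁e^(6x) + C₂e^(-6x)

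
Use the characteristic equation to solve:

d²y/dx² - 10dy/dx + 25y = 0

Characteristic equation: r² - 10r + 25 = 0
Factored: (r - 5)² = 0
Repeated root: r = 5
General solution: y = (C₁ + C₂x)e^(5x)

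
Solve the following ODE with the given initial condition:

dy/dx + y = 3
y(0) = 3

General solution: y = 3 + Ce^(-x)
Applying y(0) = 3: C = 3 - 3 = 0
Particular solution: y = 3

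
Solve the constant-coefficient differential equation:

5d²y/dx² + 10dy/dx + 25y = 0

Characteristic equation: 5r² + 10r + 25 = 0
Divide by 5: r² + 2r + 5 = 0
Roots: r = -1 ± 2i (complex conjugates)
General solution: y = e^(-x)(C₁cos(2x) + C₂sin(2x))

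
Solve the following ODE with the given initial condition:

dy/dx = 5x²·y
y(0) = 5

General solution: y = Ce^(5x³/3)
Applying IC y(0) = 5:
Particular solution: y = 5e^(5x³/3)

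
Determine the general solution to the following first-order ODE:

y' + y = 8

Using integrating factor method:

General solution: y = 8 + Ce^(-x)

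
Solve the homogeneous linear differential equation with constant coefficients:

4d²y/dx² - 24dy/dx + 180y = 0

Characteristic equation: 4r² - 24r + 180 = 0
Divide by 4: r² - 6r + 45 = 0
Roots: r = 3 ± 6i (complex conjugates)
General solution: y = e^(3x)(C₁cos(6x) + C₂sin(6x))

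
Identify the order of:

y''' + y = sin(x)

The order is 3 (highest derivative is of order 3).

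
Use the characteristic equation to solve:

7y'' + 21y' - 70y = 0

Characteristic equation: 7r² + 21r - 70 = 0
Divide by 7: r² + 3r - 10 = 0
Roots: r = 2, -5 (distinct real)
General solution: y = C₁e^(2x) + C₂e^(-5x)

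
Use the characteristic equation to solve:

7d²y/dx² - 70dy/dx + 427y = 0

Characteristic equation: 7r² - 70r + 427 = 0
Divide by 7: r² - 10r + 61 = 0
Roots: r = 5 ± 6i (complex conjugates)
General solution: y = e^(5x)(C₁cos(6x) + C₂sin(6x))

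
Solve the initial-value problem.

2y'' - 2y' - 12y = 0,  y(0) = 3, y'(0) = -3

General solution: y = C₁e^(3x) + C₂e^(-2x)
Applying ICs: C₁ = 3/5, C₂ = 12/5
Particular solution: y = (3/5)e^(3x) + (12/5)e^(-2x)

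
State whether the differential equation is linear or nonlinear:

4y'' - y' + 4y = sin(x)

Linear (y and its derivatives appear to the first power only, no products of y terms)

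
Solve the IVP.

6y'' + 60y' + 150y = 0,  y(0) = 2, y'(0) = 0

General solution: y = (C₁ + C₂x)e^(-5x)
Repeated root r = -5
Applying ICs: C₁ = 2, C₂ = 10
Particular solution: y = (2 + 10x)e^(-5x)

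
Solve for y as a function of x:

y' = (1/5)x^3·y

Separating variables and integrating:
ln|y| = x^4/20 + C

General solution: y = Ce^(x^4/20)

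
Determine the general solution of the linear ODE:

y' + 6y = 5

Using integrating factor method:

General solution: y = 5/6 + Ce^(-6x)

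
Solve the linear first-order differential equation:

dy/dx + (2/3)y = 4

Using integrating factor method:

General solution: y = 6 + Ce^(-2x/3)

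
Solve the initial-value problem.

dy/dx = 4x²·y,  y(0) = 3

General solution: y = Ce^(4x³/3)
Applying IC y(0) = 3:
Particular solution: y = 3e^(4x³/3)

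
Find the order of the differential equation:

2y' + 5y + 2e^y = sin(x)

The order is 1 (highest derivative is of order 1).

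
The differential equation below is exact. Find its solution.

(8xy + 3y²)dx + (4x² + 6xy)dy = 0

Verify exactness: ∂M/∂y = ∂N/∂x ✓
Find F(x,y) such that ∂F/∂x = M, ∂F/∂y = N
Solution: 4x²y + 3xy² = C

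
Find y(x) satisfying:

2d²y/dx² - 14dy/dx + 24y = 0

Characteristic equation: 2r² - 14r + 24 = 0
Divide by 2: r² - 7r + 12 = 0
Roots: r = 3, 4 (distinct real)
General solution: y = C₁e^(3x) + C₂e^(4x)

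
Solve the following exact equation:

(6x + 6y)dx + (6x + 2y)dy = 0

Verify exactness: ∂M/∂y = ∂N/∂x ✓
Find F(x,y) such that ∂F/∂x = M, ∂F/∂y = N
Solution: 3x² + 6xy + y² = C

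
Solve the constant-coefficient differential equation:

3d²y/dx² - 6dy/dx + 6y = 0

Characteristic equation: 3r² - 6r + 6 = 0
Divide by 3: r² - 2r + 2 = 0
Roots: r = 1 ± i (complex conjugates)
General solution: y = e^x(C₁cos(x) + C₂sin(x))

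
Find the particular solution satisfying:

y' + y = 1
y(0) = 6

General solution: y = 1 + Ce^(-x)
Applying y(0) = 6: C = 6 - 1 = 5
Particular solution: y = 1 + 5e^(-x)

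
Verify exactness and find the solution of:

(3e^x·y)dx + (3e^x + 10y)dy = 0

Verify exactness: ∂M/∂y = ∂N/∂x ✓
Find F(x,y) such that ∂F/∂x = M, ∂F/∂y = N
Solution: 3e^x·y + 5y² = C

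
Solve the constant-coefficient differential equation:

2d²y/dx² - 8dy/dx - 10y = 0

Characteristic equation: 2r² - 8r - 10 = 0
Divide by 2: r² - 4r - 5 = 0
Roots: r = 5, -1 (distinct real)
General solution: y = C₁e^(5x) + C₂e^(-x)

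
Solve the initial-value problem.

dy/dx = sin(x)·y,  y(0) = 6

General solution: y = Ce^(-cos(x))
Applying IC y(0) = 6:
Particular solution: y = 6e^(1-cos(x))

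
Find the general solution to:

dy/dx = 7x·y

Separating variables and integrating:
ln|y| = 7x^2/2 + C

General solution: y = Ce^(7x^2/2)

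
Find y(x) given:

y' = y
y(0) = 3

General solution: y = Ce^x
Applying IC y(0) = 3:
Particular solution: y = 3e^x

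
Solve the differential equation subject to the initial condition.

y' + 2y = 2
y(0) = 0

General solution: y = 1 + Ce^(-2x)
Applying y(0) = 0: C = 0 - 1 = -1
Particular solution: y = 1 - e^(-2x)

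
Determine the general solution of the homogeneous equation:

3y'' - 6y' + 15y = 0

Characteristic equation: 3r² - 6r + 15 = 0
Divide by 3: r² - 2r + 5 = 0
Roots: r = 1 ± 2i (complex conjugates)
General solution: y = e^x(C₁cos(2x) + C₂sin(2x))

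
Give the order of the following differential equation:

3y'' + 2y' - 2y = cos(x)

The order is 2 (highest derivative is of order 2).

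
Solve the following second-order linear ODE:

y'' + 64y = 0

Characteristic equation: r² + 64 = 0
Roots: r = ±8i (complex conjugates)
General solution: y = C₁cos(8x) + C₂sin(8x)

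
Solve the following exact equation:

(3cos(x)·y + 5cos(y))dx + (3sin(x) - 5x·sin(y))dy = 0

Verify exactness: ∂M/∂y = ∂N/∂x ✓
Find F(x,y) such that ∂F/∂x = M, ∂F/∂y = N
Solution: 3sin(x)·y + 5x·cos(y) = C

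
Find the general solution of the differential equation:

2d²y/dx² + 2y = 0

Characteristic equation: 2r² + 2 = 0
Divide by 2: r² + 1 = 0
Roots: r = ±i (complex conjugates)
General solution: y = C₁cos(x) + C₂sin(x)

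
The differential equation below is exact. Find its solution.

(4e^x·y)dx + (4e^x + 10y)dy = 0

Verify exactness: ∂M/∂y = ∂N/∂x ✓
Find F(x,y) such that ∂F/∂x = M, ∂F/∂y = N
Solution: 4e^x·y + 5y² = C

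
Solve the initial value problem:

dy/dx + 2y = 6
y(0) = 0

General solution: y = 3 + Ce^(-2x)
Applying y(0) = 0: C = 0 - 3 = -3
Particular solution: y = 3 - 3e^(-2x)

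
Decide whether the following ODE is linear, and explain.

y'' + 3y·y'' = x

Nonlinear (y·y'' term)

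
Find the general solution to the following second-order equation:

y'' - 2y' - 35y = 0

Characteristic equation: r² - 2r - 35 = 0
Roots: r = 7, -5 (distinct real)
General solution: y = C₁e^(7x) + C₂e^(-5x)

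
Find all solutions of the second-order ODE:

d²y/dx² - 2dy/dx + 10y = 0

Characteristic equation: r² - 2r + 10 = 0
Roots: r = 1 ± 3i (complex conjugates)
General solution: y = e^x(C₁cos(3x) + C₂sin(3x))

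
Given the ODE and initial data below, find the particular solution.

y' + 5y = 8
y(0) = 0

General solution: y = 8/5 + Ce^(-5x)
Applying y(0) = 0: C = 0 - 8/5 = -8/5
Particular solution: y = 8/5 - (8/5)e^(-5x)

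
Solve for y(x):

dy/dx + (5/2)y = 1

Using integrating factor method:

General solution: y = 2/5 + Ce^(-5x/2)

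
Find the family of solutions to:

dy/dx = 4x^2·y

Separating variables and integrating:
ln|y| = 4x^3/3 + C

General solution: y = Ce^(4x^3/3)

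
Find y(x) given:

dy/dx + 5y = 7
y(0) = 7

General solution: y = 7/5 + Ce^(-5x)
Applying y(0) = 7: C = 7 - 7/5 = 28/5
Particular solution: y = 7/5 + (28/5)e^(-5x)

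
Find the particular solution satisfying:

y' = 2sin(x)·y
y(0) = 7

General solution: y = Ce^(-2cos(x))
Applying IC y(0) = 7:
Particular solution: y = 7e^(2(1-cos(x)))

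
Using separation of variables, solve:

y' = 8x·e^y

Separating variables and integrating:
-e^(-y) = 4x² + C

General solution: y = -ln(C - 4x²)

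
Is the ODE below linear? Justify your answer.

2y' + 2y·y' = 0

No. Nonlinear (product y·y')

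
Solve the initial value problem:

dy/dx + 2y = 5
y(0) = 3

General solution: y = 5/2 + Ce^(-2x)
Applying y(0) = 3: C = 3 - 5/2 = 1/2
Particular solution: y = 5/2 + (1/2)e^(-2x)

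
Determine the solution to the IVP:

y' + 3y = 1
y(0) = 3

General solution: y = 1/3 + Ce^(-3x)
Applying y(0) = 3: C = 3 - 1/3 = 8/3
Particular solution: y = 1/3 + (8/3)e^(-3x)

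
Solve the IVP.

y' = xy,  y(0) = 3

General solution: y = Ce^(x²/2)
Applying IC y(0) = 3:
Particular solution: y = 3e^(x²/2)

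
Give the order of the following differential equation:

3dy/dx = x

The order is 1 (highest derivative is of order 1).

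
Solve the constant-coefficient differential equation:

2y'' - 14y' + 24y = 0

Characteristic equation: 2r² - 14r + 24 = 0
Divide by 2: r² - 7r + 12 = 0
Roots: r = 3, 4 (distinct real)
General solution: y = C₁e^(3x) + C₂e^(4x)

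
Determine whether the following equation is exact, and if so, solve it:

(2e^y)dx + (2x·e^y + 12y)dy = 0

Verify exactness: ∂M/∂y = ∂N/∂x ✓
Find F(x,y) such that ∂F/∂x = M, ∂F/∂y = N
Solution: 2x·e^y + 6y² = C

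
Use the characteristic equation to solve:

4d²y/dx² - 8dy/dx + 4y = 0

Characteristic equation: 4r² - 8r + 4 = 0
Divide by 4: r² - 2r + 1 = 0
Factored: (r - 1)² = 0
Repeated root: r = 1
General solution: y = (C₁ + C₂x)e^x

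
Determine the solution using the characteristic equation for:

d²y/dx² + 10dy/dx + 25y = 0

Characteristic equation: r² + 10r + 25 = 0
Factored: (r + 5)² = 0
Repeated root: r = -5
General solution: y = (C₁ + C₂x)e^(-5x)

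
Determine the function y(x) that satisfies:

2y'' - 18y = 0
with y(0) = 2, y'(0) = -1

General solution: y = C₁e^(3x) + C₂e^(-3x)
Applying ICs: C₁ = 5/6, C₂ = 7/6
Particular solution: y = (5/6)e^(3x) + (7/6)e^(-3x)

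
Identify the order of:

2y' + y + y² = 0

The order is 1 (highest derivative is of order 1).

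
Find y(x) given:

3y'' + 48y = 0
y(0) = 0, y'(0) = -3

General solution: y = C₁cos(4x) + C₂sin(4x)
Complex roots r = ±4i
Applying ICs: C₁ = 0, C₂ = -3/4
Particular solution: y = -(3/4)sin(4x)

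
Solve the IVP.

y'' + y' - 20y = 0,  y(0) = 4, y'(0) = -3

General solution: y = C₁e^(4x) + C₂e^(-5x)
Applying ICs: C₁ = 17/9, C₂ = 19/9
Particular solution: y = (17/9)e^(4x) + (19/9)e^(-5x)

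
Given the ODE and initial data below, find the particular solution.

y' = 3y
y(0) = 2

General solution: y = Ce^(3x)
Applying IC y(0) = 2:
Particular solution: y = 2e^(3x)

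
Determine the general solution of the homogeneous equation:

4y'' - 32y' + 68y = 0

Characteristic equation: 4r² - 32r + 68 = 0
Divide by 4: r² - 8r + 17 = 0
Roots: r = 4 ± i (complex conjugates)
General solution: y = e^(4x)(C₁cos(x) + C₂sin(x))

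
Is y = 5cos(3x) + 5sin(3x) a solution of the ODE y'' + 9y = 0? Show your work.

Verification:
y'' = -45cos(3x) - 45sin(3x)
y'' + 9y = 0 ✓

Yes, it is a solution.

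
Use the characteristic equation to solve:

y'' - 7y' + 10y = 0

Characteristic equation: r² - 7r + 10 = 0
Roots: r = 2, 5 (distinct real)
General solution: y = C₁e^(2x) + C₂e^(5x)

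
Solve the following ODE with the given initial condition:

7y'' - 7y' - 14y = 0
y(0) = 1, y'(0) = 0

General solution: y = C₁e^(2x) + C₂e^(-x)
Applying ICs: C₁ = 1/3, C₂ = 2/3
Particular solution: y = (1/3)e^(2x) + (2/3)e^(-x)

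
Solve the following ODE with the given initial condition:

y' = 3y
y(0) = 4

General solution: y = Ce^(3x)
Applying IC y(0) = 4:
Particular solution: y = 4e^(3x)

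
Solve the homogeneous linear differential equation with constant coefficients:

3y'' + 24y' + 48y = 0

Characteristic equation: 3r² + 24r + 48 = 0
Divide by 3: r² + 8r + 16 = 0
Factored: (r + 4)² = 0
Repeated root: r = -4
General solution: y = (C₁ + C₂x)e^(-4x)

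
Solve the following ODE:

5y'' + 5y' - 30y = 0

Characteristic equation: 5r² + 5r - 30 = 0
Divide by 5: r² + r - 6 = 0
Roots: r = 2, -3 (distinct real)
General solution: y = C₁e^(2x) + C₂e^(-3x)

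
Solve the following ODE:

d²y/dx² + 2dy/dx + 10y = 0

Characteristic equation: r² + 2r + 10 = 0
Roots: r = -1 ± 3i (complex conjugates)
General solution: y = e^(-x)(C₁cos(3x) + C₂sin(3x))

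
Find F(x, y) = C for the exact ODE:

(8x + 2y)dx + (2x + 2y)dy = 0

Verify exactness: ∂M/∂y = ∂N/∂x ✓
Find F(x,y) such that ∂F/∂x = M, ∂F/∂y = N
Solution: 4x² + 2xy + y² = C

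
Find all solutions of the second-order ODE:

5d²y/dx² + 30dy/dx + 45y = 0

Characteristic equation: 5r² + 30r + 45 = 0
Divide by 5: r² + 6r + 9 = 0
Factored: (r + 3)² = 0
Repeated root: r = -3
General solution: y = (C₁ + C₂x)e^(-3x)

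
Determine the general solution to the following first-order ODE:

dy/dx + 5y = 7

Using integrating factor method:

General solution: y = 7/5 + Ce^(-5x)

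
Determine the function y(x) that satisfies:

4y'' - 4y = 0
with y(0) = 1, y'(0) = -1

General solution: y = C₁e^x + C₂e^(-x)
Applying ICs: C₁ = 0, C₂ = 1
Particular solution: y = e^(-x)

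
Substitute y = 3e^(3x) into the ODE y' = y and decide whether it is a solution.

Verification:
y = 3e^(3x)
y' = 9e^(3x)
But y = 3e^(3x)
y' ≠ y — the derivative does not match

No, it is not a solution.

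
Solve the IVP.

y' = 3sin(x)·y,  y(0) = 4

General solution: y = Ce^(-3cos(x))
Applying IC y(0) = 4:
Particular solution: y = 4e^(3(1-cos(x)))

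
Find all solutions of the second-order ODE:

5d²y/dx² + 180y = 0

Characteristic equation: 5r² + 180 = 0
Divide by 5: r² + 36 = 0
Roots: r = ±6i (complex conjugates)
General solution: y = C₁cos(6x) + C₂sin(6x)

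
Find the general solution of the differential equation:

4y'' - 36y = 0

Characteristic equation: 4r² - 36 = 0
Divide by 4: r² - 9 = 0
Roots: r = 3, -3 (distinct real)
General solution: y = C₁e^(3x) + C₂e^(-3x)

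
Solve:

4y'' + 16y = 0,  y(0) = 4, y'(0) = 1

General solution: y = C₁cos(2x) + C₂sin(2x)
Complex roots r = ±2i
Applying ICs: C₁ = 4, C₂ = 1/2
Particular solution: y = 4cos(2x) + (1/2)sin(2x)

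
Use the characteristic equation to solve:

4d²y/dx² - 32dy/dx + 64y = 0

Characteristic equation: 4r² - 32r + 64 = 0
Divide by 4: r² - 8r + 16 = 0
Factored: (r - 4)² = 0
Repeated root: r = 4
General solution: y = (C₁ + C₂x)e^(4x)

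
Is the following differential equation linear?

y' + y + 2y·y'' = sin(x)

No. Nonlinear (y·y'' term)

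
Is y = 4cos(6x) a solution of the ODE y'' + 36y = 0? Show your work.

Verification:
y'' = -144cos(6x)
y'' + 36y = 0 ✓

Yes, it is a solution.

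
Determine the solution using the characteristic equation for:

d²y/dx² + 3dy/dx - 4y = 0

Characteristic equation: r² + 3r - 4 = 0
Roots: r = 1, -4 (distinct real)
General solution: y = C₁e^x + C₂e^(-4x)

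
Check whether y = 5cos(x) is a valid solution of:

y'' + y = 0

Verification:
y'' = -5cos(x)
y'' + y = 0 ✓

Yes, it is a solution.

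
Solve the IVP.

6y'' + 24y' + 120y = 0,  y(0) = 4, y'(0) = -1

General solution: y = e^(-2x)(C₁cos(4x) + C₂sin(4x))
Complex roots r = -2 ± 4i
Applying ICs: C₁ = 4, C₂ = 7/4
Particular solution: y = e^(-2x)(4cos(4x) + (7/4)sin(4x))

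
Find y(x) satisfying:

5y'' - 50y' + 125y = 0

Characteristic equation: 5r² - 50r + 125 = 0
Divide by 5: r² - 10r + 25 = 0
Factored: (r - 5)² = 0
Repeated root: r = 5
General solution: y = (C₁ + C₂x)e^(5x)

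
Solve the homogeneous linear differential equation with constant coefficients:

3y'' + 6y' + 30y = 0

Characteristic equation: 3r² + 6r + 30 = 0
Divide by 3: r² + 2r + 10 = 0
Roots: r = -1 ± 3i (complex conjugates)
General solution: y = e^(-x)(C₁cos(3x) + C₂sin(3x))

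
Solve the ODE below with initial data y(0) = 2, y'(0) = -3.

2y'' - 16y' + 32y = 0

General solution: y = (C₁ + C₂x)e^(4x)
Repeated root r = 4
Applying ICs: C₁ = 2, C₂ = -11
Particular solution: y = (2 - 11x)e^(4x)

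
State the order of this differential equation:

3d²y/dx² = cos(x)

The order is 2 (highest derivative is of order 2).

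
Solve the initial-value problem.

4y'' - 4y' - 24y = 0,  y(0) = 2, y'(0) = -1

General solution: y = C₁e^(3x) + C₂e^(-2x)
Applying ICs: C₁ = 3/5, C₂ = 7/5
Particular solution: y = (3/5)e^(3x) + (7/5)e^(-2x)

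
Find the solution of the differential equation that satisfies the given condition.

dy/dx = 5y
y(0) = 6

General solution: y = Ce^(5x)
Applying IC y(0) = 6:
Particular solution: y = 6e^(5x)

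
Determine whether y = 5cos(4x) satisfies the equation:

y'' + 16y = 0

Verification:
y'' = -80cos(4x)
y'' + 16y = 0 ✓

Yes, it is a solution.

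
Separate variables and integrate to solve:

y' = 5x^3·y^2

Separating variables and integrating:
-1/y = 5x^4/4 + C

General solution: y^-1 = (-5/4)x^4 + C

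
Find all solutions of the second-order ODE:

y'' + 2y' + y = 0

Characteristic equation: r² + 2r + 1 = 0
Factored: (r + 1)² = 0
Repeated root: r = -1
General solution: y = (C₁ + C₂x)e^(-x)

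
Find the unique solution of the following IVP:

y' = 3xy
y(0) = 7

General solution: y = Ce^(3x²/2)
Applying IC y(0) = 7:
Particular solution: y = 7e^(3x²/2)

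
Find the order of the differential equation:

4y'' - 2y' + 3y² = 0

The order is 2 (highest derivative is of order 2).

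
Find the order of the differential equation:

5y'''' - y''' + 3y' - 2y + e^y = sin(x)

The order is 4 (highest derivative is of order 4).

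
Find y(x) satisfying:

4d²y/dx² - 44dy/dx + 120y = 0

Characteristic equation: 4r² - 44r + 120 = 0
Divide by 4: r² - 11r + 30 = 0
Roots: r = 5, 6 (distinct real)
General solution: y = C₁e^(5x) + C₂e^(6x)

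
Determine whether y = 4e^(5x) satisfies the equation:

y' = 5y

Verification:
y = 4e^(5x)
y' = 20e^(5x)
5y = 20e^(5x)
y' = 5y ✓

Yes, it is a solution.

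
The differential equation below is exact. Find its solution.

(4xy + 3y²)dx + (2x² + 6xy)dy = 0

Verify exactness: ∂M/∂y = ∂N/∂x ✓
Find F(x,y) such that ∂F/∂x = M, ∂F/∂y = N
Solution: 2x²y + 3xy² = C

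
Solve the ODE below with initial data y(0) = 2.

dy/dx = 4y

General solution: y = Ce^(4x)
Applying IC y(0) = 2:
Particular solution: y = 2e^(4x)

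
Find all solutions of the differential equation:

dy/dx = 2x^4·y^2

Separating variables and integrating:
-1/y = 2x^5/5 + C

General solution: y^-1 = (-2/5)x^5 + C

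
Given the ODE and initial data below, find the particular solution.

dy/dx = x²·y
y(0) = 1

General solution: y = Ce^(x³/3)
Applying IC y(0) = 1:
Particular solution: y = e^(x³/3)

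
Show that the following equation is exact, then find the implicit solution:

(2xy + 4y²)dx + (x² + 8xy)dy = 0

Verify exactness: ∂M/∂y = ∂N/∂x ✓
Find F(x,y) such that ∂F/∂x = M, ∂F/∂y = N
Solution: x²y + 4xy² = C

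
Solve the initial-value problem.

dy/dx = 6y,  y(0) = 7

General solution: y = Ce^(6x)
Applying IC y(0) = 7:
Particular solution: y = 7e^(6x)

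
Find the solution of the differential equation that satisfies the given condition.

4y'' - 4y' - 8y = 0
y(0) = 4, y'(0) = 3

General solution: y = C₁e^(2x) + C₂e^(-x)
Applying ICs: C₁ = 7/3, C₂ = 5/3
Particular solution: y = (7/3)e^(2x) + (5/3)e^(-x)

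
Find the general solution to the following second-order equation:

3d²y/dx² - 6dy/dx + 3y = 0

Characteristic equation: 3r² - 6r + 3 = 0
Divide by 3: r² - 2r + 1 = 0
Factored: (r - 1)² = 0
Repeated root: r = 1
General solution: y = (C₁ + C₂x)e^x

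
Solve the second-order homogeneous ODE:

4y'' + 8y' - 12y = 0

Characteristic equation: 4r² + 8r - 12 = 0
Divide by 4: r² + 2r - 3 = 0
Roots: r = 1, -3 (distinct real)
General solution: y = C₁e^x + C₂e^(-3x)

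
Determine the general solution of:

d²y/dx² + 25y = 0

Characteristic equation: r² + 25 = 0
Roots: r = ±5i (complex conjugates)
General solution: y = C₁cos(5x) + C₂sin(5x)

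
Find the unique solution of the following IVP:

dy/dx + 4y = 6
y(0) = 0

General solution: y = 3/2 + Ce^(-4x)
Applying y(0) = 0: C = 0 - 3/2 = -3/2
Particular solution: y = 3/2 - (3/2)e^(-4x)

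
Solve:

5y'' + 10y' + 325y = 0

Characteristic equation: 5r² + 10r + 325 = 0
Divide by 5: r² + 2r + 65 = 0
Roots: r = -1 ± 8i (complex conjugates)
General solution: y = e^(-x)(C₁cos(8x) + C₂sin(8x))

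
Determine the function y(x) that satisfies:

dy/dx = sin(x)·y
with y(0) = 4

General solution: y = Ce^(-cos(x))
Applying IC y(0) = 4:
Particular solution: y = 4e^(1-cos(x))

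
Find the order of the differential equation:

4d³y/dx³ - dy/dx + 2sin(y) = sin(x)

The order is 3 (highest derivative is of order 3).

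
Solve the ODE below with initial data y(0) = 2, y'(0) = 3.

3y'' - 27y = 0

General solution: y = C₁e^(3x) + C₂e^(-3x)
Applying ICs: C₁ = 3/2, C₂ = 1/2
Particular solution: y = (3/2)e^(3x) + (1/2)e^(-3x)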